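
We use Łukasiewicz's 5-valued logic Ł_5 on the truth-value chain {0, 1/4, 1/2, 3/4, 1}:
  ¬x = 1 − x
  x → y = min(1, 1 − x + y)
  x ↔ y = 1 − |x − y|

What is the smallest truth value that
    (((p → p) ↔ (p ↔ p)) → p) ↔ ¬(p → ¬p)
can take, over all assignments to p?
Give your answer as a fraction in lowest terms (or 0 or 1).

Take p = 1/2:
p → p = 1/2 → 1/2 = 1
p ↔ p = 1/2 ↔ 1/2 = 1
(p → p) ↔ (p ↔ p) = 1 ↔ 1 = 1
((p → p) ↔ (p ↔ p)) → p = 1 → 1/2 = 1/2
¬p = ¬1/2 = 1/2
p → ¬p = 1/2 → 1/2 = 1
¬(p → ¬p) = ¬1 = 0
(((p → p) ↔ (p ↔ p)) → p) ↔ ¬(p → ¬p) = 1/2 ↔ 0 = 1/2
No assignment yields a value below 1/2, so this is the minimum.

1/2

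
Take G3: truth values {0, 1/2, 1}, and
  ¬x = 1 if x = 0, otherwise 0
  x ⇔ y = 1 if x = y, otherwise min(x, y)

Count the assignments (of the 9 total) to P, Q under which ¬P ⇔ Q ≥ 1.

P = 0, Q = 0 ↦ 0  <
P = 0, Q = 1/2 ↦ 1/2  <
P = 0, Q = 1 ↦ 1  ≥
P = 1/2, Q = 0 ↦ 1  ≥
P = 1/2, Q = 1/2 ↦ 0  <
P = 1/2, Q = 1 ↦ 0  <
P = 1, Q = 0 ↦ 1  ≥
P = 1, Q = 1/2 ↦ 0  <
P = 1, Q = 1 ↦ 0  <
So 3 of the 9 assignments meet the threshold.

3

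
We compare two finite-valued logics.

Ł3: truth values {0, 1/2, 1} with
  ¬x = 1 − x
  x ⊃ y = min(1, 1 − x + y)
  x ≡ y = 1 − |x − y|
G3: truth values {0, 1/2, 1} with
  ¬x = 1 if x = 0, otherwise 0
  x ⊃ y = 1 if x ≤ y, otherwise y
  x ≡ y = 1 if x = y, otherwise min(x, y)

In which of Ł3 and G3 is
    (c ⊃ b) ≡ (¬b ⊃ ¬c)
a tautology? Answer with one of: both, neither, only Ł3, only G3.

In Ł3: every assignment gives 1 — tautology.
In G3: at b = 1/2, c = 1 the value is 1/2 — not a tautology.

only Ł3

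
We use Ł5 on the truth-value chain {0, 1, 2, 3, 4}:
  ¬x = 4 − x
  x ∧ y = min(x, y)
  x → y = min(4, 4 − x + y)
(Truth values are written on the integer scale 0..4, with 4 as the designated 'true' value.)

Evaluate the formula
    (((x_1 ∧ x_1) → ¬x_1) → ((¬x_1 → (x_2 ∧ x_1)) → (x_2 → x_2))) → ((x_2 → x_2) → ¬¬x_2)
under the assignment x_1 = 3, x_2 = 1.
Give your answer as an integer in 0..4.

x_1 ∧ x_1 = 3 ∧ 3 = 3
¬x_1 = ¬3 = 1
(x_1 ∧ x_1) → ¬x_1 = 3 → 1 = 2
¬x_1 = ¬3 = 1
x_2 ∧ x_1 = 1 ∧ 3 = 1
¬x_1 → (x_2 ∧ x_1) = 1 → 1 = 4
x_2 → x_2 = 1 → 1 = 4
(¬x_1 → (x_2 ∧ x_1)) → (x_2 → x_2) = 4 → 4 = 4
((x_1 ∧ x_1) → ¬x_1) → ((¬x_1 → (x_2 ∧ x_1)) → (x_2 → x_2)) = 2 → 4 = 4
x_2 → x_2 = 1 → 1 = 4
¬x_2 = ¬1 = 3
¬¬x_2 = ¬3 = 1
(x_2 → x_2) → ¬¬x_2 = 4 → 1 = 1
(((x_1 ∧ x_1) → ¬x_1) → ((¬x_1 → (x_2 ∧ x_1)) → (x_2 → x_2))) → ((x_2 → x_2) → ¬¬x_2) = 4 → 1 = 1

1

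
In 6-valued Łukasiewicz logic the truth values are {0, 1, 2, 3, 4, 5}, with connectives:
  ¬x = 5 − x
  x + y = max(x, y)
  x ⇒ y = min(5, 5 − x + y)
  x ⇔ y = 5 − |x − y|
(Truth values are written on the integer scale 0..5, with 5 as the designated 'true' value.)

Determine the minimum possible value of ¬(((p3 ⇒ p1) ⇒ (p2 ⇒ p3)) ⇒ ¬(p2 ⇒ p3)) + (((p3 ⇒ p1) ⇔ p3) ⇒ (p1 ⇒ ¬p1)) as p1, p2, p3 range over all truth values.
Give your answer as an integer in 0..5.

Take p1 = 5, p2 = 5, p3 = 3:
p3 ⇒ p1 = 3 ⇒ 5 = 5
p2 ⇒ p3 = 5 ⇒ 3 = 3
(p3 ⇒ p1) ⇒ (p2 ⇒ p3) = 5 ⇒ 3 = 3
p2 ⇒ p3 = 5 ⇒ 3 = 3
¬(p2 ⇒ p3) = ¬3 = 2
((p3 ⇒ p1) ⇒ (p2 ⇒ p3)) ⇒ ¬(p2 ⇒ p3) = 3 ⇒ 2 = 4
¬(((p3 ⇒ p1) ⇒ (p2 ⇒ p3)) ⇒ ¬(p2 ⇒ p3)) = ¬4 = 1
p3 ⇒ p1 = 3 ⇒ 5 = 5
(p3 ⇒ p1) ⇔ p3 = 5 ⇔ 3 = 3
¬p1 = ¬5 = 0
p1 ⇒ ¬p1 = 5 ⇒ 0 = 0
((p3 ⇒ p1) ⇔ p3) ⇒ (p1 ⇒ ¬p1) = 3 ⇒ 0 = 2
¬(((p3 ⇒ p1) ⇒ (p2 ⇒ p3)) ⇒ ¬(p2 ⇒ p3)) + (((p3 ⇒ p1) ⇔ p3) ⇒ (p1 ⇒ ¬p1)) = 1 + 2 = 2
No assignment yields a value below 2, so this is the minimum.

2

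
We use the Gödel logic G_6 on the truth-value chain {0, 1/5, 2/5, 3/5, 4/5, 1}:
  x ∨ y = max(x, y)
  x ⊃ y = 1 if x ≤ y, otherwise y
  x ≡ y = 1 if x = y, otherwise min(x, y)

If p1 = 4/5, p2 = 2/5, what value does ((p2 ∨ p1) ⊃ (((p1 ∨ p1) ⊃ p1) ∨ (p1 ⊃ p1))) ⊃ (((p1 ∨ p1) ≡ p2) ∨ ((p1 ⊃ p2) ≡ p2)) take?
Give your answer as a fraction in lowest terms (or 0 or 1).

1

p2 ∨ p1 = 2/5 ∨ 4/5 = 4/5
p1 ∨ p1 = 4/5 ∨ 4/5 = 4/5
(p1 ∨ p1) ⊃ p1 = 4/5 ⊃ 4/5 = 1
p1 ⊃ p1 = 4/5 ⊃ 4/5 = 1
((p1 ∨ p1) ⊃ p1) ∨ (p1 ⊃ p1) = 1 ∨ 1 = 1
(p2 ∨ p1) ⊃ (((p1 ∨ p1) ⊃ p1) ∨ (p1 ⊃ p1)) = 4/5 ⊃ 1 = 1
p1 ∨ p1 = 4/5 ∨ 4/5 = 4/5
(p1 ∨ p1) ≡ p2 = 4/5 ≡ 2/5 = 2/5
p1 ⊃ p2 = 4/5 ⊃ 2/5 = 2/5
(p1 ⊃ p2) ≡ p2 = 2/5 ≡ 2/5 = 1
((p1 ∨ p1) ≡ p2) ∨ ((p1 ⊃ p2) ≡ p2) = 2/5 ∨ 1 = 1
((p2 ∨ p1) ⊃ (((p1 ∨ p1) ⊃ p1) ∨ (p1 ⊃ p1))) ⊃ (((p1 ∨ p1) ≡ p2) ∨ ((p1 ⊃ p2) ≡ p2)) = 1 ⊃ 1 = 1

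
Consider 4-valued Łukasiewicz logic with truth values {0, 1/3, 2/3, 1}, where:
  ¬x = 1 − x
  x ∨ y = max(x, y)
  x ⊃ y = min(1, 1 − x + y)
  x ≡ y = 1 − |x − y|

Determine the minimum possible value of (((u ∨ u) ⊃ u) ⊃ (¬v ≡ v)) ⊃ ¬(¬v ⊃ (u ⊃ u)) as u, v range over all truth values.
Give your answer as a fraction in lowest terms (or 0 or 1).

Take u = 0, v = 1/3:
u ∨ u = 0 ∨ 0 = 0
(u ∨ u) ⊃ u = 0 ⊃ 0 = 1
¬v = ¬1/3 = 2/3
¬v ≡ v = 2/3 ≡ 1/3 = 2/3
((u ∨ u) ⊃ u) ⊃ (¬v ≡ v) = 1 ⊃ 2/3 = 2/3
¬v = ¬1/3 = 2/3
u ⊃ u = 0 ⊃ 0 = 1
¬v ⊃ (u ⊃ u) = 2/3 ⊃ 1 = 1
¬(¬v ⊃ (u ⊃ u)) = ¬1 = 0
(((u ∨ u) ⊃ u) ⊃ (¬v ≡ v)) ⊃ ¬(¬v ⊃ (u ⊃ u)) = 2/3 ⊃ 0 = 1/3
No assignment yields a value below 1/3, so this is the minimum.

1/3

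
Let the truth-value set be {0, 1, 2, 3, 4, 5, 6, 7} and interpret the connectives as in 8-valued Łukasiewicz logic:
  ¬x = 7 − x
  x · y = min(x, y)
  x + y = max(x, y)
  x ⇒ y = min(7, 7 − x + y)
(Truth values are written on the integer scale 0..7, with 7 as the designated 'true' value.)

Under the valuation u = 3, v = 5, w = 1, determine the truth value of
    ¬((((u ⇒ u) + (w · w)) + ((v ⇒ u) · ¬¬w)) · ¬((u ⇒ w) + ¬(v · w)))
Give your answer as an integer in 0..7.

6

u ⇒ u = 3 ⇒ 3 = 7
w · w = 1 · 1 = 1
(u ⇒ u) + (w · w) = 7 + 1 = 7
v ⇒ u = 5 ⇒ 3 = 5
¬w = ¬1 = 6
¬¬w = ¬6 = 1
(v ⇒ u) · ¬¬w = 5 · 1 = 1
((u ⇒ u) + (w · w)) + ((v ⇒ u) · ¬¬w) = 7 + 1 = 7
u ⇒ w = 3 ⇒ 1 = 5
v · w = 5 · 1 = 1
¬(v · w) = ¬1 = 6
(u ⇒ w) + ¬(v · w) = 5 + 6 = 6
¬((u ⇒ w) + ¬(v · w)) = ¬6 = 1
(((u ⇒ u) + (w · w)) + ((v ⇒ u) · ¬¬w)) · ¬((u ⇒ w) + ¬(v · w)) = 7 · 1 = 1
¬((((u ⇒ u) + (w · w)) + ((v ⇒ u) · ¬¬w)) · ¬((u ⇒ w) + ¬(v · w))) = ¬1 = 6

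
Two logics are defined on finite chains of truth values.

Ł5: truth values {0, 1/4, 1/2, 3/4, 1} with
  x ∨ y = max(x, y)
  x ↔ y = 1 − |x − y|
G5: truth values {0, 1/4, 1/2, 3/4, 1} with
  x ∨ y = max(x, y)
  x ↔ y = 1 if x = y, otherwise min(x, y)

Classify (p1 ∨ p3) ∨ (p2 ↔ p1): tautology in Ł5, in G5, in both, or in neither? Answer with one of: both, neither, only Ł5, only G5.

In Ł5: at p1 = 0, p2 = 1/4, p3 = 0 the value is 3/4 — not a tautology.
In G5: at p1 = 0, p2 = 1/4, p3 = 0 the value is 0 — not a tautology.

neither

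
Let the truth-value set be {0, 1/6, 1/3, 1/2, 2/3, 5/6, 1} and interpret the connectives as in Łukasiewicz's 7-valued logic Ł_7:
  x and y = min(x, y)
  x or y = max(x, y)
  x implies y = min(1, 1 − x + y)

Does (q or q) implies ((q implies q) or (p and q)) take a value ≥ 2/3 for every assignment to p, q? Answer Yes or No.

At p = 0, q = 1/6, for instance:
q or q = 1/6 or 1/6 = 1/6
q implies q = 1/6 implies 1/6 = 1
p and q = 0 and 1/6 = 0
(q implies q) or (p and q) = 1 or 0 = 1
(q or q) implies ((q implies q) or (p and q)) = 1/6 implies 1 = 1
and checking the remaining 48 assignments likewise gives ≥ 2/3 in every case.

Yes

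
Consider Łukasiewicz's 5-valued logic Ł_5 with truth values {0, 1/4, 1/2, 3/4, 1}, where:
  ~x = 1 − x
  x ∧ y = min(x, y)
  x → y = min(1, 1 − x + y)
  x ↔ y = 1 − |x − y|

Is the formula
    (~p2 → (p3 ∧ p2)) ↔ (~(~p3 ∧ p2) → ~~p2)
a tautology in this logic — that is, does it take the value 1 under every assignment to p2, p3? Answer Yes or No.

Counterexample: take p2 = 1/4, p3 = 0.
~p2 = ~1/4 = 3/4
p3 ∧ p2 = 0 ∧ 1/4 = 0
~p2 → (p3 ∧ p2) = 3/4 → 0 = 1/4
~p3 = ~0 = 1
~p3 ∧ p2 = 1 ∧ 1/4 = 1/4
~(~p3 ∧ p2) = ~1/4 = 3/4
~p2 = ~1/4 = 3/4
~~p2 = ~3/4 = 1/4
~(~p3 ∧ p2) → ~~p2 = 3/4 → 1/4 = 1/2
(~p2 → (p3 ∧ p2)) ↔ (~(~p3 ∧ p2) → ~~p2) = 1/4 ↔ 1/2 = 3/4
This gives 3/4 ≠ 1.

No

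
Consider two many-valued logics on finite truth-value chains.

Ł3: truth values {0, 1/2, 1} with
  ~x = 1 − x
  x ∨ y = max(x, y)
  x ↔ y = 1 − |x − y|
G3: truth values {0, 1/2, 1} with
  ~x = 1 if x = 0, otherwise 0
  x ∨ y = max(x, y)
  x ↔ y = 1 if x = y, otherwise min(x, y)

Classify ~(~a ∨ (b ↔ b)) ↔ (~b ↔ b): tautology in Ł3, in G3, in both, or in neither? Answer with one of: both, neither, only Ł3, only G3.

only G3

In Ł3: at a = 0, b = 1/2 the value is 0 — not a tautology.
In G3: every assignment gives 1 — tautology.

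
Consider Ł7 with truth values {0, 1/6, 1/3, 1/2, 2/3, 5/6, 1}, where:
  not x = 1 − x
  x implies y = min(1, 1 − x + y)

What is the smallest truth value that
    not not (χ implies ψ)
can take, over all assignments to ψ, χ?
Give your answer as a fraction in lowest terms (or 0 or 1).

Take ψ = 0, χ = 1:
χ implies ψ = 1 implies 0 = 0
not (χ implies ψ) = not 0 = 1
not not (χ implies ψ) = not 1 = 0
No assignment yields a value below 0, so this is the minimum.

0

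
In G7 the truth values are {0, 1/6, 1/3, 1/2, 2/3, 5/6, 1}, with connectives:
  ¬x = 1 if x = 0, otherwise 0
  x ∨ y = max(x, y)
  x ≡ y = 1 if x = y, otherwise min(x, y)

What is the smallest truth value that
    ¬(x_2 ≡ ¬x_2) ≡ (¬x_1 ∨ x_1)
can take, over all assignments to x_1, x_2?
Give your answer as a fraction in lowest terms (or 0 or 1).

1/6

Take x_1 = 1/6, x_2 = 0:
¬x_2 = ¬0 = 1
x_2 ≡ ¬x_2 = 0 ≡ 1 = 0
¬(x_2 ≡ ¬x_2) = ¬0 = 1
¬x_1 = ¬1/6 = 0
¬x_1 ∨ x_1 = 0 ∨ 1/6 = 1/6
¬(x_2 ≡ ¬x_2) ≡ (¬x_1 ∨ x_1) = 1 ≡ 1/6 = 1/6
No assignment yields a value below 1/6, so this is the minimum.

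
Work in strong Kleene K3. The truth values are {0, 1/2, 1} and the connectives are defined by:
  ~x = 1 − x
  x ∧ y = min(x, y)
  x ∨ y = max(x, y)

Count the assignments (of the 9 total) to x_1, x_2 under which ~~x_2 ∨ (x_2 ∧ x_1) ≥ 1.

x_1 = 0, x_2 = 0 ↦ 0  <
x_1 = 0, x_2 = 1/2 ↦ 1/2  <
x_1 = 0, x_2 = 1 ↦ 1  ≥
x_1 = 1/2, x_2 = 0 ↦ 0  <
x_1 = 1/2, x_2 = 1/2 ↦ 1/2  <
x_1 = 1/2, x_2 = 1 ↦ 1  ≥
x_1 = 1, x_2 = 0 ↦ 0  <
x_1 = 1, x_2 = 1/2 ↦ 1/2  <
x_1 = 1, x_2 = 1 ↦ 1  ≥
So 3 of the 9 assignments meet the threshold.

3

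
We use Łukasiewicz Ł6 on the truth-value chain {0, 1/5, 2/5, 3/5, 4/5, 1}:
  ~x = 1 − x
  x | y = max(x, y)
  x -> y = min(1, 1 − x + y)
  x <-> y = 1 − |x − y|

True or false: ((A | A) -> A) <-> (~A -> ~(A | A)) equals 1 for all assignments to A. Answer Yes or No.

Yes

A = 0 ↦ 1
A = 1/5 ↦ 1
A = 2/5 ↦ 1
A = 3/5 ↦ 1
A = 4/5 ↦ 1
A = 1 ↦ 1
Every assignment gives a value ≥ 1.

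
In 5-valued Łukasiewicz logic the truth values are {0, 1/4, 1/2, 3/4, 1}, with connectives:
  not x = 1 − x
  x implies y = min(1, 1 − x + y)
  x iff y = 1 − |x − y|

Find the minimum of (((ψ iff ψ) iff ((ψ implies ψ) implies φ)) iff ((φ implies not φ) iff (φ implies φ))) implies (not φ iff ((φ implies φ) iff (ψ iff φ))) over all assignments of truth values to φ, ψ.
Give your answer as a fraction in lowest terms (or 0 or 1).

Take φ = 3/4, ψ = 3/4:
ψ iff ψ = 3/4 iff 3/4 = 1
ψ implies ψ = 3/4 implies 3/4 = 1
(ψ implies ψ) implies φ = 1 implies 3/4 = 3/4
(ψ iff ψ) iff ((ψ implies ψ) implies φ) = 1 iff 3/4 = 3/4
not φ = not 3/4 = 1/4
φ implies not φ = 3/4 implies 1/4 = 1/2
φ implies φ = 3/4 implies 3/4 = 1
(φ implies not φ) iff (φ implies φ) = 1/2 iff 1 = 1/2
((ψ iff ψ) iff ((ψ implies ψ) implies φ)) iff ((φ implies not φ) iff (φ implies φ)) = 3/4 iff 1/2 = 3/4
not φ = not 3/4 = 1/4
φ implies φ = 3/4 implies 3/4 = 1
ψ iff φ = 3/4 iff 3/4 = 1
(φ implies φ) iff (ψ iff φ) = 1 iff 1 = 1
not φ iff ((φ implies φ) iff (ψ iff φ)) = 1/4 iff 1 = 1/4
(((ψ iff ψ) iff ((ψ implies ψ) implies φ)) iff ((φ implies not φ) iff (φ implies φ))) implies (not φ iff ((φ implies φ) iff (ψ iff φ))) = 3/4 implies 1/4 = 1/2
No assignment yields a value below 1/2, so this is the minimum.

1/2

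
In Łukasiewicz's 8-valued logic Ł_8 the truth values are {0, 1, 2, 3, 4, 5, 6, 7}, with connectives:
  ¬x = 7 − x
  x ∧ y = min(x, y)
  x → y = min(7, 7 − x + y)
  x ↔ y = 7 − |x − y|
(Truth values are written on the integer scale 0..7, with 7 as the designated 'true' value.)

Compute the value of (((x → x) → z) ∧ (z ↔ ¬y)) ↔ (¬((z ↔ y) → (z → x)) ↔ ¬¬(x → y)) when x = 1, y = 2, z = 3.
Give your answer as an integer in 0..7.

x → x = 1 → 1 = 7
(x → x) → z = 7 → 3 = 3
¬y = ¬2 = 5
z ↔ ¬y = 3 ↔ 5 = 5
((x → x) → z) ∧ (z ↔ ¬y) = 3 ∧ 5 = 3
z ↔ y = 3 ↔ 2 = 6
z → x = 3 → 1 = 5
(z ↔ y) → (z → x) = 6 → 5 = 6
¬((z ↔ y) → (z → x)) = ¬6 = 1
x → y = 1 → 2 = 7
¬(x → y) = ¬7 = 0
¬¬(x → y) = ¬0 = 7
¬((z ↔ y) → (z → x)) ↔ ¬¬(x → y) = 1 ↔ 7 = 1
(((x → x) → z) ∧ (z ↔ ¬y)) ↔ (¬((z ↔ y) → (z → x)) ↔ ¬¬(x → y)) = 3 ↔ 1 = 5

5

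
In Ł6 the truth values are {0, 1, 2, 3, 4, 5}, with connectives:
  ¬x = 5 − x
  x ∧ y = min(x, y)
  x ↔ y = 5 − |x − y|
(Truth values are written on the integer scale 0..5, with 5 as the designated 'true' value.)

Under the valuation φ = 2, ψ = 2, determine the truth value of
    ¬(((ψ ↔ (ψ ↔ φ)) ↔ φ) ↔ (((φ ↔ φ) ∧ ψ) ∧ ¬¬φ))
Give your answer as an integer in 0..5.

3

ψ ↔ φ = 2 ↔ 2 = 5
ψ ↔ (ψ ↔ φ) = 2 ↔ 5 = 2
(ψ ↔ (ψ ↔ φ)) ↔ φ = 2 ↔ 2 = 5
φ ↔ φ = 2 ↔ 2 = 5
(φ ↔ φ) ∧ ψ = 5 ∧ 2 = 2
¬φ = ¬2 = 3
¬¬φ = ¬3 = 2
((φ ↔ φ) ∧ ψ) ∧ ¬¬φ = 2 ∧ 2 = 2
((ψ ↔ (ψ ↔ φ)) ↔ φ) ↔ (((φ ↔ φ) ∧ ψ) ∧ ¬¬φ) = 5 ↔ 2 = 2
¬(((ψ ↔ (ψ ↔ φ)) ↔ φ) ↔ (((φ ↔ φ) ∧ ψ) ∧ ¬¬φ)) = ¬2 = 3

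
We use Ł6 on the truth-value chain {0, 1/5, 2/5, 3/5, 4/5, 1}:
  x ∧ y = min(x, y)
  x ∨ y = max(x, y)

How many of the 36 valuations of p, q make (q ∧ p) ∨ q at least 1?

6

value 1: 6 assignments (counts)
value 4/5: 6 assignments
value 3/5: 6 assignments
value 2/5: 6 assignments
value 1/5: 6 assignments
value 0: 6 assignments
So 6 of the 36 assignments meet the threshold.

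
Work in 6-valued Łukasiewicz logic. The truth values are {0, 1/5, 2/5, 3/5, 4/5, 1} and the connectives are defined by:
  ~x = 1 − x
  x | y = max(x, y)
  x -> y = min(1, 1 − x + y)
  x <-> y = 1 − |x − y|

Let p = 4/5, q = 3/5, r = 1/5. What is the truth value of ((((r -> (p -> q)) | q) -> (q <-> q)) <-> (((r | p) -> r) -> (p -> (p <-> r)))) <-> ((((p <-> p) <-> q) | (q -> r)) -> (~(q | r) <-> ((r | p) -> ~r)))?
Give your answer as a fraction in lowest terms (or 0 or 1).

p -> q = 4/5 -> 3/5 = 4/5
r -> (p -> q) = 1/5 -> 4/5 = 1
(r -> (p -> q)) | q = 1 | 3/5 = 1
q <-> q = 3/5 <-> 3/5 = 1
((r -> (p -> q)) | q) -> (q <-> q) = 1 -> 1 = 1
r | p = 1/5 | 4/5 = 4/5
(r | p) -> r = 4/5 -> 1/5 = 2/5
p <-> r = 4/5 <-> 1/5 = 2/5
p -> (p <-> r) = 4/5 -> 2/5 = 3/5
((r | p) -> r) -> (p -> (p <-> r)) = 2/5 -> 3/5 = 1
(((r -> (p -> q)) | q) -> (q <-> q)) <-> (((r | p) -> r) -> (p -> (p <-> r))) = 1 <-> 1 = 1
p <-> p = 4/5 <-> 4/5 = 1
(p <-> p) <-> q = 1 <-> 3/5 = 3/5
q -> r = 3/5 -> 1/5 = 3/5
((p <-> p) <-> q) | (q -> r) = 3/5 | 3/5 = 3/5
q | r = 3/5 | 1/5 = 3/5
~(q | r) = ~3/5 = 2/5
r | p = 1/5 | 4/5 = 4/5
~r = ~1/5 = 4/5
(r | p) -> ~r = 4/5 -> 4/5 = 1
~(q | r) <-> ((r | p) -> ~r) = 2/5 <-> 1 = 2/5
(((p <-> p) <-> q) | (q -> r)) -> (~(q | r) <-> ((r | p) -> ~r)) = 3/5 -> 2/5 = 4/5
((((r -> (p -> q)) | q) -> (q <-> q)) <-> (((r | p) -> r) -> (p -> (p <-> r)))) <-> ((((p <-> p) <-> q) | (q -> r)) -> (~(q | r) <-> ((r | p) -> ~r))) = 1 <-> 4/5 = 4/5

4/5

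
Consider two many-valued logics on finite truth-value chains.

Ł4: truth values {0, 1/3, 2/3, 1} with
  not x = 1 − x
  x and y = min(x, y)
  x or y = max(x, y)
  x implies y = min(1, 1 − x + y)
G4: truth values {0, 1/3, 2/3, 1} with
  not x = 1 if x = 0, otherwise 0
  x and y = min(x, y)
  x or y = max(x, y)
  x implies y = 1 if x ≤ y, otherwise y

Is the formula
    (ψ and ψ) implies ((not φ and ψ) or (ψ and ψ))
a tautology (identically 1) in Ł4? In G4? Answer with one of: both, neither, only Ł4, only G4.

both

In Ł4: every assignment gives 1 — tautology.
In G4: every assignment gives 1 — tautology.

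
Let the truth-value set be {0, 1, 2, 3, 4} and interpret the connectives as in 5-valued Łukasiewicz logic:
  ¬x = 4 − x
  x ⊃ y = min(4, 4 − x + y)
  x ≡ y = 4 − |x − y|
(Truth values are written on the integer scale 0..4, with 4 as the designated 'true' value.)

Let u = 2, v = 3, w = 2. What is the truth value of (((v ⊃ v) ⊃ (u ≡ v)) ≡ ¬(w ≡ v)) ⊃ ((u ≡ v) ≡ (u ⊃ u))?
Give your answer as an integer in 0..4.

v ⊃ v = 3 ⊃ 3 = 4
u ≡ v = 2 ≡ 3 = 3
(v ⊃ v) ⊃ (u ≡ v) = 4 ⊃ 3 = 3
w ≡ v = 2 ≡ 3 = 3
¬(w ≡ v) = ¬3 = 1
((v ⊃ v) ⊃ (u ≡ v)) ≡ ¬(w ≡ v) = 3 ≡ 1 = 2
u ≡ v = 2 ≡ 3 = 3
u ⊃ u = 2 ⊃ 2 = 4
(u ≡ v) ≡ (u ⊃ u) = 3 ≡ 4 = 3
(((v ⊃ v) ⊃ (u ≡ v)) ≡ ¬(w ≡ v)) ⊃ ((u ≡ v) ≡ (u ⊃ u)) = 2 ⊃ 3 = 4

4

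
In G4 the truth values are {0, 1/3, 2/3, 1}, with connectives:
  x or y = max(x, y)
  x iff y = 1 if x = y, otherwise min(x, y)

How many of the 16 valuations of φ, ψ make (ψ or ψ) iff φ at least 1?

4

φ = 0, ψ = 0 ↦ 1  ≥
φ = 0, ψ = 1/3 ↦ 0  <
φ = 0, ψ = 2/3 ↦ 0  <
φ = 0, ψ = 1 ↦ 0  <
φ = 1/3, ψ = 0 ↦ 0  <
φ = 1/3, ψ = 1/3 ↦ 1  ≥
φ = 1/3, ψ = 2/3 ↦ 1/3  <
φ = 1/3, ψ = 1 ↦ 1/3  <
φ = 2/3, ψ = 0 ↦ 0  <
φ = 2/3, ψ = 1/3 ↦ 1/3  <
φ = 2/3, ψ = 2/3 ↦ 1  ≥
φ = 2/3, ψ = 1 ↦ 2/3  <
φ = 1, ψ = 0 ↦ 0  <
φ = 1, ψ = 1/3 ↦ 1/3  <
φ = 1, ψ = 2/3 ↦ 2/3  <
φ = 1, ψ = 1 ↦ 1  ≥
So 4 of the 16 assignments meet the threshold.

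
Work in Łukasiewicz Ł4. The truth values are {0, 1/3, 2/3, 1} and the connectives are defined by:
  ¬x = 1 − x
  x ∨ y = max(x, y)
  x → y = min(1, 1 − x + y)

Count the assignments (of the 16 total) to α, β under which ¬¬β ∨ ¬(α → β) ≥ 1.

5

α = 0, β = 0 ↦ 0  <
α = 0, β = 1/3 ↦ 1/3  <
α = 0, β = 2/3 ↦ 2/3  <
α = 0, β = 1 ↦ 1  ≥
α = 1/3, β = 0 ↦ 1/3  <
α = 1/3, β = 1/3 ↦ 1/3  <
α = 1/3, β = 2/3 ↦ 2/3  <
α = 1/3, β = 1 ↦ 1  ≥
α = 2/3, β = 0 ↦ 2/3  <
α = 2/3, β = 1/3 ↦ 1/3  <
α = 2/3, β = 2/3 ↦ 2/3  <
α = 2/3, β = 1 ↦ 1  ≥
α = 1, β = 0 ↦ 1  ≥
α = 1, β = 1/3 ↦ 2/3  <
α = 1, β = 2/3 ↦ 2/3  <
α = 1, β = 1 ↦ 1  ≥
So 5 of the 16 assignments meet the threshold.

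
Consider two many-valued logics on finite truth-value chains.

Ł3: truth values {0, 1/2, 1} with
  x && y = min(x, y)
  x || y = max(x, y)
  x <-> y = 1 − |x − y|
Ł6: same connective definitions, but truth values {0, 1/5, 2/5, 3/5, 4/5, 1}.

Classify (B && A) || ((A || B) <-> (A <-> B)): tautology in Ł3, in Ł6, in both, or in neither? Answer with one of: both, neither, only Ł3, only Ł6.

neither

In Ł3: at A = 0, B = 0 the value is 0 — not a tautology.
In Ł6: at A = 0, B = 0 the value is 0 — not a tautology.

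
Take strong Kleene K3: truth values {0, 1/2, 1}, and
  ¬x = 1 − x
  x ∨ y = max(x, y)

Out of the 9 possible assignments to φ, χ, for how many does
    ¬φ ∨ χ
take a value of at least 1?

5

φ = 0, χ = 0 ↦ 1  ≥
φ = 0, χ = 1/2 ↦ 1  ≥
φ = 0, χ = 1 ↦ 1  ≥
φ = 1/2, χ = 0 ↦ 1/2  <
φ = 1/2, χ = 1/2 ↦ 1/2  <
φ = 1/2, χ = 1 ↦ 1  ≥
φ = 1, χ = 0 ↦ 0  <
φ = 1, χ = 1/2 ↦ 1/2  <
φ = 1, χ = 1 ↦ 1  ≥
So 5 of the 9 assignments meet the threshold.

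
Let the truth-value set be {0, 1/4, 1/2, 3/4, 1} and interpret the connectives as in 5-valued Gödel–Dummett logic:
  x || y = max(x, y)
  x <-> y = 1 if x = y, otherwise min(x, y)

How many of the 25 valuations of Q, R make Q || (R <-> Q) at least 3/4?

value 1: 9 assignments (counts)
value 3/4: 4 assignments (counts)
value 1/2: 4 assignments
value 1/4: 4 assignments
value 0: 4 assignments
So 13 of the 25 assignments meet the threshold.

13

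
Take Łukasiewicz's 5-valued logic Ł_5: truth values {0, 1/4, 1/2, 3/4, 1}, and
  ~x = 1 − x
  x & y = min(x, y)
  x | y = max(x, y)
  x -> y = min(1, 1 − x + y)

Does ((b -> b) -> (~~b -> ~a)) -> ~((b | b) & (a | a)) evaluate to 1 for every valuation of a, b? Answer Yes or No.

No

Counterexample: take a = 1/4, b = 1/4.
b -> b = 1/4 -> 1/4 = 1
~b = ~1/4 = 3/4
~~b = ~3/4 = 1/4
~a = ~1/4 = 3/4
~~b -> ~a = 1/4 -> 3/4 = 1
(b -> b) -> (~~b -> ~a) = 1 -> 1 = 1
b | b = 1/4 | 1/4 = 1/4
a | a = 1/4 | 1/4 = 1/4
(b | b) & (a | a) = 1/4 & 1/4 = 1/4
~((b | b) & (a | a)) = ~1/4 = 3/4
((b -> b) -> (~~b -> ~a)) -> ~((b | b) & (a | a)) = 1 -> 3/4 = 3/4
This gives 3/4 ≠ 1.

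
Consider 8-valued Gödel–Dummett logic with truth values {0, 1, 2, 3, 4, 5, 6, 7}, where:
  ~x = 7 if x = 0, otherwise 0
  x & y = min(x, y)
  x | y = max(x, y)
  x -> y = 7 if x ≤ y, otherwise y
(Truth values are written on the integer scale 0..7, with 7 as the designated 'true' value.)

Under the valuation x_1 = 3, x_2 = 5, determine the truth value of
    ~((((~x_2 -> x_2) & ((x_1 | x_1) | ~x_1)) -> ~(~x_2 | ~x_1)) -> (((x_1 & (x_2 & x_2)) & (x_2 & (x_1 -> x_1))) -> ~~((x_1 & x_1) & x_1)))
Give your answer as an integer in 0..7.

~x_2 = ~5 = 0
~x_2 -> x_2 = 0 -> 5 = 7
x_1 | x_1 = 3 | 3 = 3
~x_1 = ~3 = 0
(x_1 | x_1) | ~x_1 = 3 | 0 = 3
(~x_2 -> x_2) & ((x_1 | x_1) | ~x_1) = 7 & 3 = 3
~x_2 = ~5 = 0
~x_1 = ~3 = 0
~x_2 | ~x_1 = 0 | 0 = 0
~(~x_2 | ~x_1) = ~0 = 7
((~x_2 -> x_2) & ((x_1 | x_1) | ~x_1)) -> ~(~x_2 | ~x_1) = 3 -> 7 = 7
x_2 & x_2 = 5 & 5 = 5
x_1 & (x_2 & x_2) = 3 & 5 = 3
x_1 -> x_1 = 3 -> 3 = 7
x_2 & (x_1 -> x_1) = 5 & 7 = 5
(x_1 & (x_2 & x_2)) & (x_2 & (x_1 -> x_1)) = 3 & 5 = 3
x_1 & x_1 = 3 & 3 = 3
(x_1 & x_1) & x_1 = 3 & 3 = 3
~((x_1 & x_1) & x_1) = ~3 = 0
~~((x_1 & x_1) & x_1) = ~0 = 7
((x_1 & (x_2 & x_2)) & (x_2 & (x_1 -> x_1))) -> ~~((x_1 & x_1) & x_1) = 3 -> 7 = 7
(((~x_2 -> x_2) & ((x_1 | x_1) | ~x_1)) -> ~(~x_2 | ~x_1)) -> (((x_1 & (x_2 & x_2)) & (x_2 & (x_1 -> x_1))) -> ~~((x_1 & x_1) & x_1)) = 7 -> 7 = 7
~((((~x_2 -> x_2) & ((x_1 | x_1) | ~x_1)) -> ~(~x_2 | ~x_1)) -> (((x_1 & (x_2 & x_2)) & (x_2 & (x_1 -> x_1))) -> ~~((x_1 & x_1) & x_1))) = ~7 = 0

0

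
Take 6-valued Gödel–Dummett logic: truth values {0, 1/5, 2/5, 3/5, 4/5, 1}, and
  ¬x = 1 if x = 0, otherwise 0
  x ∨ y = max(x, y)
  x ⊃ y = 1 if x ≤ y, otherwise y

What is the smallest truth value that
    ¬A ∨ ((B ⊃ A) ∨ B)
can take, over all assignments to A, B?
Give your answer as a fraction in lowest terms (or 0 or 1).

2/5

Take A = 1/5, B = 2/5:
¬A = ¬1/5 = 0
B ⊃ A = 2/5 ⊃ 1/5 = 1/5
(B ⊃ A) ∨ B = 1/5 ∨ 2/5 = 2/5
¬A ∨ ((B ⊃ A) ∨ B) = 0 ∨ 2/5 = 2/5
No assignment yields a value below 2/5, so this is the minimum.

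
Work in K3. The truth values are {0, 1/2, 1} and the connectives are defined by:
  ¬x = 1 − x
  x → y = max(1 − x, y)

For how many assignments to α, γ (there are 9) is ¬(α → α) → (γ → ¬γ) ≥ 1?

7

α = 0, γ = 0 ↦ 1  ≥
α = 0, γ = 1/2 ↦ 1  ≥
α = 0, γ = 1 ↦ 1  ≥
α = 1/2, γ = 0 ↦ 1  ≥
α = 1/2, γ = 1/2 ↦ 1/2  <
α = 1/2, γ = 1 ↦ 1/2  <
α = 1, γ = 0 ↦ 1  ≥
α = 1, γ = 1/2 ↦ 1  ≥
α = 1, γ = 1 ↦ 1  ≥
So 7 of the 9 assignments meet the threshold.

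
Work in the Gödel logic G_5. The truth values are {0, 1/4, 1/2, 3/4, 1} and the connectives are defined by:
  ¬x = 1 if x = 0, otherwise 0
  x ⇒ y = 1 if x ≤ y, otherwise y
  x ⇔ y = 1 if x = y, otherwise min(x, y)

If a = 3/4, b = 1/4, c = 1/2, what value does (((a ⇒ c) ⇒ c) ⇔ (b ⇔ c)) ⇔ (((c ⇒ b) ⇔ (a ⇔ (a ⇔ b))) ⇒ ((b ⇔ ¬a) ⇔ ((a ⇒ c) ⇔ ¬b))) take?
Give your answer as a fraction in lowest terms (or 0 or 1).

1/4

a ⇒ c = 3/4 ⇒ 1/2 = 1/2
(a ⇒ c) ⇒ c = 1/2 ⇒ 1/2 = 1
b ⇔ c = 1/4 ⇔ 1/2 = 1/4
((a ⇒ c) ⇒ c) ⇔ (b ⇔ c) = 1 ⇔ 1/4 = 1/4
c ⇒ b = 1/2 ⇒ 1/4 = 1/4
a ⇔ b = 3/4 ⇔ 1/4 = 1/4
a ⇔ (a ⇔ b) = 3/4 ⇔ 1/4 = 1/4
(c ⇒ b) ⇔ (a ⇔ (a ⇔ b)) = 1/4 ⇔ 1/4 = 1
¬a = ¬3/4 = 0
b ⇔ ¬a = 1/4 ⇔ 0 = 0
a ⇒ c = 3/4 ⇒ 1/2 = 1/2
¬b = ¬1/4 = 0
(a ⇒ c) ⇔ ¬b = 1/2 ⇔ 0 = 0
(b ⇔ ¬a) ⇔ ((a ⇒ c) ⇔ ¬b) = 0 ⇔ 0 = 1
((c ⇒ b) ⇔ (a ⇔ (a ⇔ b))) ⇒ ((b ⇔ ¬a) ⇔ ((a ⇒ c) ⇔ ¬b)) = 1 ⇒ 1 = 1
(((a ⇒ c) ⇒ c) ⇔ (b ⇔ c)) ⇔ (((c ⇒ b) ⇔ (a ⇔ (a ⇔ b))) ⇒ ((b ⇔ ¬a) ⇔ ((a ⇒ c) ⇔ ¬b))) = 1/4 ⇔ 1 = 1/4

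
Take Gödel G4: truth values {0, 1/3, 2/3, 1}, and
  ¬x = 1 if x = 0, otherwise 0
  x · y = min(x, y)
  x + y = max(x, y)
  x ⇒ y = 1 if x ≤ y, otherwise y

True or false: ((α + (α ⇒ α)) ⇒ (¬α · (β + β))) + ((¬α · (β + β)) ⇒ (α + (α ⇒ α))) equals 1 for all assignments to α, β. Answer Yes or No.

α = 0, β = 0 ↦ 1
α = 0, β = 1/3 ↦ 1
α = 0, β = 2/3 ↦ 1
α = 0, β = 1 ↦ 1
α = 1/3, β = 0 ↦ 1
α = 1/3, β = 1/3 ↦ 1
α = 1/3, β = 2/3 ↦ 1
α = 1/3, β = 1 ↦ 1
α = 2/3, β = 0 ↦ 1
α = 2/3, β = 1/3 ↦ 1
α = 2/3, β = 2/3 ↦ 1
α = 2/3, β = 1 ↦ 1
α = 1, β = 0 ↦ 1
α = 1, β = 1/3 ↦ 1
α = 1, β = 2/3 ↦ 1
α = 1, β = 1 ↦ 1
Every assignment gives a value ≥ 1.

Yes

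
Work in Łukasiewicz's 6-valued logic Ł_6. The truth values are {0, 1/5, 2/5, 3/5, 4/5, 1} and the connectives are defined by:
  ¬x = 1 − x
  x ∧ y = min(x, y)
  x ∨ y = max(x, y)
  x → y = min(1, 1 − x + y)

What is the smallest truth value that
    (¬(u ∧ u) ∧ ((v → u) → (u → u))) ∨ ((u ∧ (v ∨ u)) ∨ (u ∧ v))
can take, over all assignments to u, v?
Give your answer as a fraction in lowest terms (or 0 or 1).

Take u = 2/5, v = 0:
u ∧ u = 2/5 ∧ 2/5 = 2/5
¬(u ∧ u) = ¬2/5 = 3/5
v → u = 0 → 2/5 = 1
u → u = 2/5 → 2/5 = 1
(v → u) → (u → u) = 1 → 1 = 1
¬(u ∧ u) ∧ ((v → u) → (u → u)) = 3/5 ∧ 1 = 3/5
v ∨ u = 0 ∨ 2/5 = 2/5
u ∧ (v ∨ u) = 2/5 ∧ 2/5 = 2/5
u ∧ v = 2/5 ∧ 0 = 0
(u ∧ (v ∨ u)) ∨ (u ∧ v) = 2/5 ∨ 0 = 2/5
(¬(u ∧ u) ∧ ((v → u) → (u → u))) ∨ ((u ∧ (v ∨ u)) ∨ (u ∧ v)) = 3/5 ∨ 2/5 = 3/5
No assignment yields a value below 3/5, so this is the minimum.

3/5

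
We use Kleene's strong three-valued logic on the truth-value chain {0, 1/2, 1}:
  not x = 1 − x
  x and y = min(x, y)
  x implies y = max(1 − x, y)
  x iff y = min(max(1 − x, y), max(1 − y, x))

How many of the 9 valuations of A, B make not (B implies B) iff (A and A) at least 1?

2

A = 0, B = 0 ↦ 1  ≥
A = 0, B = 1/2 ↦ 1/2  <
A = 0, B = 1 ↦ 1  ≥
A = 1/2, B = 0 ↦ 1/2  <
A = 1/2, B = 1/2 ↦ 1/2  <
A = 1/2, B = 1 ↦ 1/2  <
A = 1, B = 0 ↦ 0  <
A = 1, B = 1/2 ↦ 1/2  <
A = 1, B = 1 ↦ 0  <
So 2 of the 9 assignments meet the threshold.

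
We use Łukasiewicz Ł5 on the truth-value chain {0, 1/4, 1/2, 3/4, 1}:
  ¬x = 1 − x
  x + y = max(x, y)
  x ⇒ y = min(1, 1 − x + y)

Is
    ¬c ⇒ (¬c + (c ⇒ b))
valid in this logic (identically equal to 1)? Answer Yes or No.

At b = 1/2, c = 0, for instance:
¬c = ¬0 = 1
c ⇒ b = 0 ⇒ 1/2 = 1
¬c + (c ⇒ b) = 1 + 1 = 1
¬c ⇒ (¬c + (c ⇒ b)) = 1 ⇒ 1 = 1
and checking the remaining 24 assignments likewise gives ≥ 1 in every case.

Yes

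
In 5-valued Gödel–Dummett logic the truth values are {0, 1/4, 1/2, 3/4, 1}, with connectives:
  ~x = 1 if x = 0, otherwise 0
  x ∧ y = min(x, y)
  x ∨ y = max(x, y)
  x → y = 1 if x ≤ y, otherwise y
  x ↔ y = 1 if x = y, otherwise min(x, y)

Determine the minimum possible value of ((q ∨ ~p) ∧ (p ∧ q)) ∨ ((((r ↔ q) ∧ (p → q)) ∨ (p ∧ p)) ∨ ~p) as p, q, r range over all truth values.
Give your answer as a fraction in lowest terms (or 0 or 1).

Take p = 1/4, q = 0, r = 0:
~p = ~1/4 = 0
q ∨ ~p = 0 ∨ 0 = 0
p ∧ q = 1/4 ∧ 0 = 0
(q ∨ ~p) ∧ (p ∧ q) = 0 ∧ 0 = 0
r ↔ q = 0 ↔ 0 = 1
p → q = 1/4 → 0 = 0
(r ↔ q) ∧ (p → q) = 1 ∧ 0 = 0
p ∧ p = 1/4 ∧ 1/4 = 1/4
((r ↔ q) ∧ (p → q)) ∨ (p ∧ p) = 0 ∨ 1/4 = 1/4
~p = ~1/4 = 0
(((r ↔ q) ∧ (p → q)) ∨ (p ∧ p)) ∨ ~p = 1/4 ∨ 0 = 1/4
((q ∨ ~p) ∧ (p ∧ q)) ∨ ((((r ↔ q) ∧ (p → q)) ∨ (p ∧ p)) ∨ ~p) = 0 ∨ 1/4 = 1/4
No assignment yields a value below 1/4, so this is the minimum.

1/4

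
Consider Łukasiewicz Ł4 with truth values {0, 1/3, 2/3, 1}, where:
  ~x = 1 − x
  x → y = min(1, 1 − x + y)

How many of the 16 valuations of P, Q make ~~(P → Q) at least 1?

P = 0, Q = 0 ↦ 1  ≥
P = 0, Q = 1/3 ↦ 1  ≥
P = 0, Q = 2/3 ↦ 1  ≥
P = 0, Q = 1 ↦ 1  ≥
P = 1/3, Q = 0 ↦ 2/3  <
P = 1/3, Q = 1/3 ↦ 1  ≥
P = 1/3, Q = 2/3 ↦ 1  ≥
P = 1/3, Q = 1 ↦ 1  ≥
P = 2/3, Q = 0 ↦ 1/3  <
P = 2/3, Q = 1/3 ↦ 2/3  <
P = 2/3, Q = 2/3 ↦ 1  ≥
P = 2/3, Q = 1 ↦ 1  ≥
P = 1, Q = 0 ↦ 0  <
P = 1, Q = 1/3 ↦ 1/3  <
P = 1, Q = 2/3 ↦ 2/3  <
P = 1, Q = 1 ↦ 1  ≥
So 10 of the 16 assignments meet the threshold.

10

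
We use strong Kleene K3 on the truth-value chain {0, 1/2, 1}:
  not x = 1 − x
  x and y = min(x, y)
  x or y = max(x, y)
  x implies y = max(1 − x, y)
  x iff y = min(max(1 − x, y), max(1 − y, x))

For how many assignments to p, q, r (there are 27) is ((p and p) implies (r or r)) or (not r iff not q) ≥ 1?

17

value 1: 17 assignments (counts)
value 1/2: 9 assignments
value 0: 1 assignment
So 17 of the 27 assignments meet the threshold.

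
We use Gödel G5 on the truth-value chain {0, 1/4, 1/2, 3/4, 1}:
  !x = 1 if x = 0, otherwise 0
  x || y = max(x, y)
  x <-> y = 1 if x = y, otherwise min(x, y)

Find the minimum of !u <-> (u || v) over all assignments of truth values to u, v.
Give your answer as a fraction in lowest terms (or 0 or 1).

0

Take u = 0, v = 0:
!u = !0 = 1
u || v = 0 || 0 = 0
!u <-> (u || v) = 1 <-> 0 = 0
No assignment yields a value below 0, so this is the minimum.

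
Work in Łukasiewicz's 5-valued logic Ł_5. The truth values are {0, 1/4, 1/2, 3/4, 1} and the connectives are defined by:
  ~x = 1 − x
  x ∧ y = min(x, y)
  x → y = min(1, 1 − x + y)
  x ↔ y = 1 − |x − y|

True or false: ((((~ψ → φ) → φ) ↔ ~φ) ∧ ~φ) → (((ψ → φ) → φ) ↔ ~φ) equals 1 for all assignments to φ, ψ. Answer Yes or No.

No

Counterexample: take φ = 0, ψ = 0.
~ψ = ~0 = 1
~ψ → φ = 1 → 0 = 0
(~ψ → φ) → φ = 0 → 0 = 1
~φ = ~0 = 1
((~ψ → φ) → φ) ↔ ~φ = 1 ↔ 1 = 1
~φ = ~0 = 1
(((~ψ → φ) → φ) ↔ ~φ) ∧ ~φ = 1 ∧ 1 = 1
ψ → φ = 0 → 0 = 1
(ψ → φ) → φ = 1 → 0 = 0
~φ = ~0 = 1
((ψ → φ) → φ) ↔ ~φ = 0 ↔ 1 = 0
((((~ψ → φ) → φ) ↔ ~φ) ∧ ~φ) → (((ψ → φ) → φ) ↔ ~φ) = 1 → 0 = 0
This gives 0 ≠ 1.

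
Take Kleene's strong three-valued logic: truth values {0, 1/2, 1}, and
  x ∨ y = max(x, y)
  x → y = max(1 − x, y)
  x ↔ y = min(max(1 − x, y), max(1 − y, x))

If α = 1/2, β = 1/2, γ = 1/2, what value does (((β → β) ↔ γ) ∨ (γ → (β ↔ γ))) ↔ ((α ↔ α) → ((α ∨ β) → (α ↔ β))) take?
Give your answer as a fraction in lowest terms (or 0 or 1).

1/2

β → β = 1/2 → 1/2 = 1/2
(β → β) ↔ γ = 1/2 ↔ 1/2 = 1/2
β ↔ γ = 1/2 ↔ 1/2 = 1/2
γ → (β ↔ γ) = 1/2 → 1/2 = 1/2
((β → β) ↔ γ) ∨ (γ → (β ↔ γ)) = 1/2 ∨ 1/2 = 1/2
α ↔ α = 1/2 ↔ 1/2 = 1/2
α ∨ β = 1/2 ∨ 1/2 = 1/2
α ↔ β = 1/2 ↔ 1/2 = 1/2
(α ∨ β) → (α ↔ β) = 1/2 → 1/2 = 1/2
(α ↔ α) → ((α ∨ β) → (α ↔ β)) = 1/2 → 1/2 = 1/2
(((β → β) ↔ γ) ∨ (γ → (β ↔ γ))) ↔ ((α ↔ α) → ((α ∨ β) → (α ↔ β))) = 1/2 ↔ 1/2 = 1/2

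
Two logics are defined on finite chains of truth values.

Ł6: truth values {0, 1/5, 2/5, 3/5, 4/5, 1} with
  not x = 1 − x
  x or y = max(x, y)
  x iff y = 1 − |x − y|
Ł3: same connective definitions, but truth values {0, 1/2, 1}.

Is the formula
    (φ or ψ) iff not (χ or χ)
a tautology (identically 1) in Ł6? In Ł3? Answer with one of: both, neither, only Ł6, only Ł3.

neither

In Ł6: at φ = 0, ψ = 0, χ = 0 the value is 0 — not a tautology.
In Ł3: at φ = 0, ψ = 0, χ = 0 the value is 0 — not a tautology.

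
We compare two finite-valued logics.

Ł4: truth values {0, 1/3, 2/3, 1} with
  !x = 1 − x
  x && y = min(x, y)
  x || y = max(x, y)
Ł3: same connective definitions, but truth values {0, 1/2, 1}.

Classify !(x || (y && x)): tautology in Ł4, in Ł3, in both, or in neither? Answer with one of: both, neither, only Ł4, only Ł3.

neither

In Ł4: at x = 1/3, y = 0 the value is 2/3 — not a tautology.
In Ł3: at x = 1/2, y = 0 the value is 1/2 — not a tautology.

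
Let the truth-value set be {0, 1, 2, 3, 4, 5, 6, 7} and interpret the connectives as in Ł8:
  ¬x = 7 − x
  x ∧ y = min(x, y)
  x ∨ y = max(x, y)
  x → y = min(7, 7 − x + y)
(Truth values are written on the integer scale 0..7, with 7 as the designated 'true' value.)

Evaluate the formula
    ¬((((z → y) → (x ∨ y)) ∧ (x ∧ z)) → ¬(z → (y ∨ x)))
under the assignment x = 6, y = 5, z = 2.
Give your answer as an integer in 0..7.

2

z → y = 2 → 5 = 7
x ∨ y = 6 ∨ 5 = 6
(z → y) → (x ∨ y) = 7 → 6 = 6
x ∧ z = 6 ∧ 2 = 2
((z → y) → (x ∨ y)) ∧ (x ∧ z) = 6 ∧ 2 = 2
y ∨ x = 5 ∨ 6 = 6
z → (y ∨ x) = 2 → 6 = 7
¬(z → (y ∨ x)) = ¬7 = 0
(((z → y) → (x ∨ y)) ∧ (x ∧ z)) → ¬(z → (y ∨ x)) = 2 → 0 = 5
¬((((z → y) → (x ∨ y)) ∧ (x ∧ z)) → ¬(z → (y ∨ x))) = ¬5 = 2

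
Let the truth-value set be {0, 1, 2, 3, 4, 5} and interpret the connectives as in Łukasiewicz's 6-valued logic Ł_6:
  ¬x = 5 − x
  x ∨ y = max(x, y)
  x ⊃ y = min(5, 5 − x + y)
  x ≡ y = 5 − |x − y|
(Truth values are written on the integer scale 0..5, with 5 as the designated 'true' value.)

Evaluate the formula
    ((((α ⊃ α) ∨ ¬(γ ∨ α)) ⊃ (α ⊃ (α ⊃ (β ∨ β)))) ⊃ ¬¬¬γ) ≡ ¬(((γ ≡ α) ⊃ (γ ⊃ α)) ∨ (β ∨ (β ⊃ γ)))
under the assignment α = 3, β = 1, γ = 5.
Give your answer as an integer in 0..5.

5

α ⊃ α = 3 ⊃ 3 = 5
γ ∨ α = 5 ∨ 3 = 5
¬(γ ∨ α) = ¬5 = 0
(α ⊃ α) ∨ ¬(γ ∨ α) = 5 ∨ 0 = 5
β ∨ β = 1 ∨ 1 = 1
α ⊃ (β ∨ β) = 3 ⊃ 1 = 3
α ⊃ (α ⊃ (β ∨ β)) = 3 ⊃ 3 = 5
((α ⊃ α) ∨ ¬(γ ∨ α)) ⊃ (α ⊃ (α ⊃ (β ∨ β))) = 5 ⊃ 5 = 5
¬γ = ¬5 = 0
¬¬γ = ¬0 = 5
¬¬¬γ = ¬5 = 0
(((α ⊃ α) ∨ ¬(γ ∨ α)) ⊃ (α ⊃ (α ⊃ (β ∨ β)))) ⊃ ¬¬¬γ = 5 ⊃ 0 = 0
γ ≡ α = 5 ≡ 3 = 3
γ ⊃ α = 5 ⊃ 3 = 3
(γ ≡ α) ⊃ (γ ⊃ α) = 3 ⊃ 3 = 5
β ⊃ γ = 1 ⊃ 5 = 5
β ∨ (β ⊃ γ) = 1 ∨ 5 = 5
((γ ≡ α) ⊃ (γ ⊃ α)) ∨ (β ∨ (β ⊃ γ)) = 5 ∨ 5 = 5
¬(((γ ≡ α) ⊃ (γ ⊃ α)) ∨ (β ∨ (β ⊃ γ))) = ¬5 = 0
((((α ⊃ α) ∨ ¬(γ ∨ α)) ⊃ (α ⊃ (α ⊃ (β ∨ β)))) ⊃ ¬¬¬γ) ≡ ¬(((γ ≡ α) ⊃ (γ ⊃ α)) ∨ (β ∨ (β ⊃ γ))) = 0 ≡ 0 = 5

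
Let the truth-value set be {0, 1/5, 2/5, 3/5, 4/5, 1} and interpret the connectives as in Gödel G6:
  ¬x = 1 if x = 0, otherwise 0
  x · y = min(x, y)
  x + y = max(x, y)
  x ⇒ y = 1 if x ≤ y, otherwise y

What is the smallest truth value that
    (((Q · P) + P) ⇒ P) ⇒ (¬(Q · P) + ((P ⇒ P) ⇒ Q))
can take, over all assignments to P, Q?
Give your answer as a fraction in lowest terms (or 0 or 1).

1/5

Take P = 1/5, Q = 1/5:
Q · P = 1/5 · 1/5 = 1/5
(Q · P) + P = 1/5 + 1/5 = 1/5
((Q · P) + P) ⇒ P = 1/5 ⇒ 1/5 = 1
Q · P = 1/5 · 1/5 = 1/5
¬(Q · P) = ¬1/5 = 0
P ⇒ P = 1/5 ⇒ 1/5 = 1
(P ⇒ P) ⇒ Q = 1 ⇒ 1/5 = 1/5
¬(Q · P) + ((P ⇒ P) ⇒ Q) = 0 + 1/5 = 1/5
(((Q · P) + P) ⇒ P) ⇒ (¬(Q · P) + ((P ⇒ P) ⇒ Q)) = 1 ⇒ 1/5 = 1/5
No assignment yields a value below 1/5, so this is the minimum.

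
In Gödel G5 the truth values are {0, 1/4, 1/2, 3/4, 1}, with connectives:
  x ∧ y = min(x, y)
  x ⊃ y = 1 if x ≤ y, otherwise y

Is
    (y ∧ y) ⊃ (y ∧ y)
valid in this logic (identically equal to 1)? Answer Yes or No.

y = 0 ↦ 1
y = 1/4 ↦ 1
y = 1/2 ↦ 1
y = 3/4 ↦ 1
y = 1 ↦ 1
Every assignment gives a value ≥ 1.

Yes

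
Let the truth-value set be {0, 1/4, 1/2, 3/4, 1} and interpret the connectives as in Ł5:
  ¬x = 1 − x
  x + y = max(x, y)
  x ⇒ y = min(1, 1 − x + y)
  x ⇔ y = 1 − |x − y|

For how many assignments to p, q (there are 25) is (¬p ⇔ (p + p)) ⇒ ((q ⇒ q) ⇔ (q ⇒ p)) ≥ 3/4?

value 1: 22 assignments (counts)
value 3/4: 2 assignments (counts)
value 1/2: 1 assignment
So 24 of the 25 assignments meet the threshold.

24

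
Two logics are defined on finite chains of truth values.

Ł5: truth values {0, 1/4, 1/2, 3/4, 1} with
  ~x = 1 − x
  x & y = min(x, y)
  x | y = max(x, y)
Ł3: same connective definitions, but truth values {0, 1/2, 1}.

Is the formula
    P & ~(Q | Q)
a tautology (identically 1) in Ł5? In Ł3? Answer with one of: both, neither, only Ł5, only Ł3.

neither

In Ł5: at P = 0, Q = 0 the value is 0 — not a tautology.
In Ł3: at P = 0, Q = 0 the value is 0 — not a tautology.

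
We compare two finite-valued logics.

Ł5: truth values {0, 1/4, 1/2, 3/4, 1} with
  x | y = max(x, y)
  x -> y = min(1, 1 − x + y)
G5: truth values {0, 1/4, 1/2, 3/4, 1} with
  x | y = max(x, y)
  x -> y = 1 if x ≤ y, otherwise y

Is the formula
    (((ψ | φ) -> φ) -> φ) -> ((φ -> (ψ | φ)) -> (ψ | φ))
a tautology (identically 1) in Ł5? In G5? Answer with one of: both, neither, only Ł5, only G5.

only Ł5

In Ł5: every assignment gives 1 — tautology.
In G5: at φ = 0, ψ = 1/4 the value is 1/4 — not a tautology.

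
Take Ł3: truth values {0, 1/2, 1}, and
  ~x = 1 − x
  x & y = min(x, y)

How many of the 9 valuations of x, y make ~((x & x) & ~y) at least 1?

5

x = 0, y = 0 ↦ 1  ≥
x = 0, y = 1/2 ↦ 1  ≥
x = 0, y = 1 ↦ 1  ≥
x = 1/2, y = 0 ↦ 1/2  <
x = 1/2, y = 1/2 ↦ 1/2  <
x = 1/2, y = 1 ↦ 1  ≥
x = 1, y = 0 ↦ 0  <
x = 1, y = 1/2 ↦ 1/2  <
x = 1, y = 1 ↦ 1  ≥
So 5 of the 9 assignments meet the threshold.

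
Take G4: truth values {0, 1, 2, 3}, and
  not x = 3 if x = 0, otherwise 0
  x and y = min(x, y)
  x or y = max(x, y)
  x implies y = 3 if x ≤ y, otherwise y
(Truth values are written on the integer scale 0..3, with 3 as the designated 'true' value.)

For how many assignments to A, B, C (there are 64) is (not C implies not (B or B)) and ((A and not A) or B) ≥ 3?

12

value 3: 12 assignments (counts)
value 2: 12 assignments
value 1: 12 assignments
value 0: 28 assignments
So 12 of the 64 assignments meet the threshold.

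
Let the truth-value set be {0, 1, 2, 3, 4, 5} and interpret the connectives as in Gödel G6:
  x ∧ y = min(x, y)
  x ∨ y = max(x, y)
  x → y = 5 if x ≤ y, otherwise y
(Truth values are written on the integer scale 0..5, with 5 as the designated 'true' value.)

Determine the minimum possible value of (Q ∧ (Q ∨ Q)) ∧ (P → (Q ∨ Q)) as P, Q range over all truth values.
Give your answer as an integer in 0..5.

Take P = 0, Q = 0:
Q ∨ Q = 0 ∨ 0 = 0
Q ∧ (Q ∨ Q) = 0 ∧ 0 = 0
Q ∨ Q = 0 ∨ 0 = 0
P → (Q ∨ Q) = 0 → 0 = 5
(Q ∧ (Q ∨ Q)) ∧ (P → (Q ∨ Q)) = 0 ∧ 5 = 0
No assignment yields a value below 0, so this is the minimum.

0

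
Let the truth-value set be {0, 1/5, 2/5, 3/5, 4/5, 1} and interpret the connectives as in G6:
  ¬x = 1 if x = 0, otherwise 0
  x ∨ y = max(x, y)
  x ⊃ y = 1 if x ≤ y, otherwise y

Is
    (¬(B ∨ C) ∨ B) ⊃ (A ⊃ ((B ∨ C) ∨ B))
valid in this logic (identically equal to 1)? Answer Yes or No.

Counterexample: take A = 1/5, B = 0, C = 0.
B ∨ C = 0 ∨ 0 = 0
¬(B ∨ C) = ¬0 = 1
¬(B ∨ C) ∨ B = 1 ∨ 0 = 1
B ∨ C = 0 ∨ 0 = 0
(B ∨ C) ∨ B = 0 ∨ 0 = 0
A ⊃ ((B ∨ C) ∨ B) = 1/5 ⊃ 0 = 0
(¬(B ∨ C) ∨ B) ⊃ (A ⊃ ((B ∨ C) ∨ B)) = 1 ⊃ 0 = 0
This gives 0 ≠ 1.

No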